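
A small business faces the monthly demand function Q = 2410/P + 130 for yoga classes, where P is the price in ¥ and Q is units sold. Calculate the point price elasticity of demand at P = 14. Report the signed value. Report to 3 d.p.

At P = 14, Q = 302.143.
dQ/dP = −2410/P² = -12.296.
ε = (dQ/dP)(P/Q) = (-12.296)(14/302.143).
|ε| < 1, so demand is inelastic at this price.

-0.570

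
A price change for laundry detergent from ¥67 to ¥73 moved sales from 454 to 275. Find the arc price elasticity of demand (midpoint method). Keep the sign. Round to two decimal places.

ΔQ = 275 − 454 = -179; ΔP = 73 − 67 = 6.
Midpoints: P̄ = 70.00, Q̄ = 364.5.
ε = (ΔQ/ΔP)(P̄/Q̄) = (-179/6)(70.00/364.5).

-5.73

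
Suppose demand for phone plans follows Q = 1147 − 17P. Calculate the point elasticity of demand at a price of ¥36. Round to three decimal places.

-1.144

At P = 36, Q = 535.
dQ/dP = −17.
ε = (dQ/dP)(P/Q) = (-17)(36/535).
|ε| > 1, so demand is elastic at this price.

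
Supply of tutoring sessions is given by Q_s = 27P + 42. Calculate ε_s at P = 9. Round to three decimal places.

At P = 9, Q_s = 285.
dQ_s/dP = 27.
ε_s = (dQ_s/dP)(P/Q_s) = (27)(9/285).

0.853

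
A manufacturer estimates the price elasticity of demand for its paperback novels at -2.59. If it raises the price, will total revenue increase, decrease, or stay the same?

decrease

|ε| = 2.59 > 1, so demand is elastic. A price rise therefore reduces total revenue.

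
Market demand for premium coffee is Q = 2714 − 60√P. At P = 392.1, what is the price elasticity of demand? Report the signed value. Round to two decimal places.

At P = 392.1, Q = 1525.909.
dQ/dP = −60/(2√P) = -1.515.
ε = (dQ/dP)(P/Q) = (-1.515)(392.1/1525.909).

-0.39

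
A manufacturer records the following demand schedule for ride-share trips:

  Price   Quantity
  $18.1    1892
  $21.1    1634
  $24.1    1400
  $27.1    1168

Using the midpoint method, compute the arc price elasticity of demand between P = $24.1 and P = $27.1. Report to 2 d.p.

At P = 24.1, Q = 1400; at P = 27.1, Q = 1168.
ΔQ = -232, ΔP = 3.0. Midpoints: P̄ = 25.60, Q̄ = 1284.0.
ε = (ΔQ/ΔP)(P̄/Q̄) = (-232/3.0)(25.60/1284.0).

-1.54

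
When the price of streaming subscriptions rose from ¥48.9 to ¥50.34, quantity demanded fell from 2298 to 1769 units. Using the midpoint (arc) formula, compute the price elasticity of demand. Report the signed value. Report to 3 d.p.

-8.964

ΔQ = 1769 − 2298 = -529; ΔP = 50.34 − 48.9 = 1.44.
Midpoints: P̄ = 49.62, Q̄ = 2033.5.
ε = (ΔQ/ΔP)(P̄/Q̄) = (-529/1.44)(49.62/2033.5).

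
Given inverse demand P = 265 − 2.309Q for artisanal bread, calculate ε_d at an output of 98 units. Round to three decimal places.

At Q = 98, P = 265 − 2.309(98) = 38.72.
dP/dQ = −2.309, so dQ/dP = 1/(−2.309) = -0.433.
ε = (dQ/dP)(P/Q) = (-0.433)(38.72/98).

-0.171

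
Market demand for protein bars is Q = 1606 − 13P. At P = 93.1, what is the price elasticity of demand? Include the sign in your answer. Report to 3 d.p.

-3.059

At P = 93.1, Q = 395.700.
dQ/dP = −13.
ε = (dQ/dP)(P/Q) = (-13)(93.1/395.700).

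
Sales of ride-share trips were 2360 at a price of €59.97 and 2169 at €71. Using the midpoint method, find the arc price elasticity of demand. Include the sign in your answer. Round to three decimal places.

ΔQ = 2169 − 2360 = -191; ΔP = 71 − 59.97 = 11.03.
Midpoints: P̄ = 65.48, Q̄ = 2264.5.
ε = (ΔQ/ΔP)(P̄/Q̄) = (-191/11.03)(65.48/2264.5).

-0.501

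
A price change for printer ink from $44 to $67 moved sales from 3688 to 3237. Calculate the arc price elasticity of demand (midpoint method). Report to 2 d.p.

-0.31

ΔQ = 3237 − 3688 = -451; ΔP = 67 − 44 = 23.
Midpoints: P̄ = 55.50, Q̄ = 3462.5.
ε = (ΔQ/ΔP)(P̄/Q̄) = (-451/23)(55.50/3462.5).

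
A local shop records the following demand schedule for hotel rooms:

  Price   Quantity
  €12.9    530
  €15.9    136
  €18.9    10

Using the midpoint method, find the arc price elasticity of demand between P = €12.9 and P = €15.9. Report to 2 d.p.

At P = 12.9, Q = 530; at P = 15.9, Q = 136.
ΔQ = -394, ΔP = 3.0. Midpoints: P̄ = 14.40, Q̄ = 333.0.
ε = (ΔQ/ΔP)(P̄/Q̄) = (-394/3.0)(14.40/333.0).

-5.68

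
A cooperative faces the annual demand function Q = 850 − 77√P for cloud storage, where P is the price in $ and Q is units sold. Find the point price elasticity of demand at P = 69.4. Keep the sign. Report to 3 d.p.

At P = 69.4, Q = 208.539.
dQ/dP = −77/(2√P) = -4.621.
ε = (dQ/dP)(P/Q) = (-4.621)(69.4/208.539).

-1.538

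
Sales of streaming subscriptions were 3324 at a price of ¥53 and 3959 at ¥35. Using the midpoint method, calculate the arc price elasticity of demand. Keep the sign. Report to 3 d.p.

-0.426

ΔQ = 3959 − 3324 = 635; ΔP = 35 − 53 = -18.
Midpoints: P̄ = 44.00, Q̄ = 3641.5.
ε = (ΔQ/ΔP)(P̄/Q̄) = (635/-18)(44.00/3641.5).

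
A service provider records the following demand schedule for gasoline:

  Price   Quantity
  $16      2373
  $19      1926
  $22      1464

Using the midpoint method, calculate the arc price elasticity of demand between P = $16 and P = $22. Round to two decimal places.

At P = 16, Q = 2373; at P = 22, Q = 1464.
ΔQ = -909, ΔP = 6. Midpoints: P̄ = 19.00, Q̄ = 1918.5.
ε = (ΔQ/ΔP)(P̄/Q̄) = (-909/6)(19.00/1918.5).

-1.50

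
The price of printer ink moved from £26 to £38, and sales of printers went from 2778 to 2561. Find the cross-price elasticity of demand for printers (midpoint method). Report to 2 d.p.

ΔQ_x = 2561 − 2778 = -217; ΔP_y = 38 − 26 = 12.
Midpoints: P̄_y = 32.00, Q̄_x = 2669.5.
ε_xy = (ΔQ_x/ΔP_y)(P̄_y/Q̄_x) = (-217/12)(32.00/2669.5).

-0.22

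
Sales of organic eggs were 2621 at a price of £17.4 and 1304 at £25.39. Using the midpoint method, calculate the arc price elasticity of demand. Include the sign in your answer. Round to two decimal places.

-1.80

ΔQ = 1304 − 2621 = -1317; ΔP = 25.39 − 17.4 = 7.99.
Midpoints: P̄ = 21.39, Q̄ = 1962.5.
ε = (ΔQ/ΔP)(P̄/Q̄) = (-1317/7.99)(21.39/1962.5).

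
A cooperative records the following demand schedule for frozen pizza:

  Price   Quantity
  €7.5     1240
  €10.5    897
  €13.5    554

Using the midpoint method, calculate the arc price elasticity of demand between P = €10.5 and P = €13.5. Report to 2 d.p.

-1.89

At P = 10.5, Q = 897; at P = 13.5, Q = 554.
ΔQ = -343, ΔP = 3.0. Midpoints: P̄ = 12.00, Q̄ = 725.5.
ε = (ΔQ/ΔP)(P̄/Q̄) = (-343/3.0)(12.00/725.5).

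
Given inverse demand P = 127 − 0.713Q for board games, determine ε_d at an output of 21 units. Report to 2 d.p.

-7.48

At Q = 21, P = 127 − 0.713(21) = 112.03.
dP/dQ = −0.713, so dQ/dP = 1/(−0.713) = -1.403.
ε = (dQ/dP)(P/Q) = (-1.403)(112.03/21).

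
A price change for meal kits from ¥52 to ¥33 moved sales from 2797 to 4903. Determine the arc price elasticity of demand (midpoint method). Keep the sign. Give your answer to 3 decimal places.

-1.224

ΔQ = 4903 − 2797 = 2106; ΔP = 33 − 52 = -19.
Midpoints: P̄ = 42.50, Q̄ = 3850.0.
ε = (ΔQ/ΔP)(P̄/Q̄) = (2106/-19)(42.50/3850.0).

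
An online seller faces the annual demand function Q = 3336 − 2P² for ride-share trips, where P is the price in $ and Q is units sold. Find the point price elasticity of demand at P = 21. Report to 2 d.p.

-0.72

At P = 21, Q = 2454.
dQ/dP = −4P = -84.
ε = (dQ/dP)(P/Q) = (-84)(21/2454).
|ε| < 1, so demand is inelastic at this price.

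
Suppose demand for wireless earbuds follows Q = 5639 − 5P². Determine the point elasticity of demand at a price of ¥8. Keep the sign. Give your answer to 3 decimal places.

-0.120

At P = 8, Q = 5319.
dQ/dP = −10P = -80.
ε = (dQ/dP)(P/Q) = (-80)(8/5319).
|ε| < 1, so demand is inelastic at this price.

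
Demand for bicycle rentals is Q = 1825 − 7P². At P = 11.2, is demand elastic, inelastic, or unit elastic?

elastic

Q = 946.920, dQ/dP = -156.800.
ε = (dQ/dP)(P/Q) ≈ -1.855.
|ε| = 1.85 > 1.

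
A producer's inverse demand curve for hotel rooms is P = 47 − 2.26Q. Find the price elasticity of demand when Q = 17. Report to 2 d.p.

At Q = 17, P = 47 − 2.26(17) = 8.58.
dP/dQ = −2.26, so dQ/dP = 1/(−2.26) = -0.442.
ε = (dQ/dP)(P/Q) = (-0.442)(8.58/17).

-0.22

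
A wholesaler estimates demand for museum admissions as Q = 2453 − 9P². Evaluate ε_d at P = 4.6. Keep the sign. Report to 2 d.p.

-0.17

At P = 4.6, Q = 2262.560.
dQ/dP = −18P = -82.800.
ε = (dQ/dP)(P/Q) = (-82.800)(4.6/2262.560).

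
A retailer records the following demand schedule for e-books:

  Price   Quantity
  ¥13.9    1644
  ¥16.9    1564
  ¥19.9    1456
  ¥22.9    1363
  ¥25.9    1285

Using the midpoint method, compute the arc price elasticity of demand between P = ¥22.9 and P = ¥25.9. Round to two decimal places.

-0.48

At P = 22.9, Q = 1363; at P = 25.9, Q = 1285.
ΔQ = -78, ΔP = 3.0. Midpoints: P̄ = 24.40, Q̄ = 1324.0.
ε = (ΔQ/ΔP)(P̄/Q̄) = (-78/3.0)(24.40/1324.0).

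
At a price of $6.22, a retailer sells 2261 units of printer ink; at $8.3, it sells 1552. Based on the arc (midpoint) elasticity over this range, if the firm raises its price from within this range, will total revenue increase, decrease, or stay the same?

decrease

Arc ε = (-709/2.08)(7.26/1906.5) ≈ -1.298.
|ε| = 1.30 > 1, so demand is elastic. A price rise therefore reduces total revenue.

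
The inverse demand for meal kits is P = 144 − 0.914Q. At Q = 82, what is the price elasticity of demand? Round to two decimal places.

At Q = 82, P = 144 − 0.914(82) = 69.05.
dP/dQ = −0.914, so dQ/dP = 1/(−0.914) = -1.094.
ε = (dQ/dP)(P/Q) = (-1.094)(69.05/82).

-0.92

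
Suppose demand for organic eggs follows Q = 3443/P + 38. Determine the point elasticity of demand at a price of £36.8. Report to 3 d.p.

At P = 36.8, Q = 131.560.
dQ/dP = −3443/P² = -2.542.
ε = (dQ/dP)(P/Q) = (-2.542)(36.8/131.560).

-0.711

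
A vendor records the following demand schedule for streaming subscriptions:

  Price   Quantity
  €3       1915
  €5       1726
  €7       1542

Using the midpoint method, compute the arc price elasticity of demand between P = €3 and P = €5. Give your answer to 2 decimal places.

At P = 3, Q = 1915; at P = 5, Q = 1726.
ΔQ = -189, ΔP = 2. Midpoints: P̄ = 4.00, Q̄ = 1820.5.
ε = (ΔQ/ΔP)(P̄/Q̄) = (-189/2)(4.00/1820.5).

-0.21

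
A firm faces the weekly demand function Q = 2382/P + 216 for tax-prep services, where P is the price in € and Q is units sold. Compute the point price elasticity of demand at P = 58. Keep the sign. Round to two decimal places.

At P = 58, Q = 257.069.
dQ/dP = −2382/P² = -0.708.
ε = (dQ/dP)(P/Q) = (-0.708)(58/257.069).
|ε| < 1, so demand is inelastic at this price.

-0.16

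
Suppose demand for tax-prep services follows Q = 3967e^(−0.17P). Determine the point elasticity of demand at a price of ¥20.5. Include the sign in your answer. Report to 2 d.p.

At P = 20.5, Q = 121.603.
dQ/dP = −0.17·3967e^(−0.17P) = −0.17Q = -20.673.
ε = (dQ/dP)(P/Q) = (-20.673)(20.5/121.603).
|ε| > 1, so demand is elastic at this price.

-3.49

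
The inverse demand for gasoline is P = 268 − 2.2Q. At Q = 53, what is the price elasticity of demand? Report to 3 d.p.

At Q = 53, P = 268 − 2.2(53) = 151.40.
dP/dQ = −2.2, so dQ/dP = 1/(−2.2) = -0.455.
ε = (dQ/dP)(P/Q) = (-0.455)(151.40/53).

-1.298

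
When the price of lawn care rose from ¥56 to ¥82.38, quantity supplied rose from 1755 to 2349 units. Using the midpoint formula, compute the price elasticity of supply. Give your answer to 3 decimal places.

0.759

ΔQ = 2349 − 1755 = 594; ΔP = 82.38 − 56 = 26.38.
Midpoints: P̄ = 69.19, Q̄ = 2052.0.
ε_s = (ΔQ/ΔP)(P̄/Q̄) = (594/26.38)(69.19/2052.0).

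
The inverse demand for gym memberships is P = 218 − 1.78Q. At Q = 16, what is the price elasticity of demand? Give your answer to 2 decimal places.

At Q = 16, P = 218 − 1.78(16) = 189.52.
dP/dQ = −1.78, so dQ/dP = 1/(−1.78) = -0.562.
ε = (dQ/dP)(P/Q) = (-0.562)(189.52/16).

-6.65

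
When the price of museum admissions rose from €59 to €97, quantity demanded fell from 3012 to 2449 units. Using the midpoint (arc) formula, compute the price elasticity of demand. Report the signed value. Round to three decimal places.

-0.423

ΔQ = 2449 − 3012 = -563; ΔP = 97 − 59 = 38.
Midpoints: P̄ = 78.00, Q̄ = 2730.5.
ε = (ΔQ/ΔP)(P̄/Q̄) = (-563/38)(78.00/2730.5).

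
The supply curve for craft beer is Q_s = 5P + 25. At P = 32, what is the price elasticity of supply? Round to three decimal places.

At P = 32, Q_s = 185.
dQ_s/dP = 5.
ε_s = (dQ_s/dP)(P/Q_s) = (5)(32/185).

0.865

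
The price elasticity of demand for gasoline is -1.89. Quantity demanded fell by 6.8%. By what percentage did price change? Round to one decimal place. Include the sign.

%ΔP ≈ %ΔQ / ε = (-6.8%)/(-1.89) = 3.60%.

3.6%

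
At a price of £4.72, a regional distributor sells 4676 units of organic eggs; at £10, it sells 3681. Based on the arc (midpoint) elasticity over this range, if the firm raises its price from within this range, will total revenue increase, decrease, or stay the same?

increase

Arc ε = (-995/5.28)(7.36/4178.5) ≈ -0.332.
|ε| = 0.33 < 1, so demand is inelastic. A price rise therefore raises total revenue.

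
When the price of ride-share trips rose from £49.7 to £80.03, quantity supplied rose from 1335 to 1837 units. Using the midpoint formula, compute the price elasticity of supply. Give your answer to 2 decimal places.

0.68

ΔQ = 1837 − 1335 = 502; ΔP = 80.03 − 49.7 = 30.33.
Midpoints: P̄ = 64.87, Q̄ = 1586.0.
ε_s = (ΔQ/ΔP)(P̄/Q̄) = (502/30.33)(64.87/1586.0).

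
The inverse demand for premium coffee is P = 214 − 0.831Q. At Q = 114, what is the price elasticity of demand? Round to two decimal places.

At Q = 114, P = 214 − 0.831(114) = 119.27.
dP/dQ = −0.831, so dQ/dP = 1/(−0.831) = -1.203.
ε = (dQ/dP)(P/Q) = (-1.203)(119.27/114).

-1.26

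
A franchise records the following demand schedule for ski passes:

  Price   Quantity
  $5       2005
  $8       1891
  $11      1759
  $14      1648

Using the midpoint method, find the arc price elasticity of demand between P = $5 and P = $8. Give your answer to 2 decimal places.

-0.13

At P = 5, Q = 2005; at P = 8, Q = 1891.
ΔQ = -114, ΔP = 3. Midpoints: P̄ = 6.50, Q̄ = 1948.0.
ε = (ΔQ/ΔP)(P̄/Q̄) = (-114/3)(6.50/1948.0).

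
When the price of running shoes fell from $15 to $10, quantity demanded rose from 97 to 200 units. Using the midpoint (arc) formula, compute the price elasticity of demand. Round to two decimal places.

ΔQ = 200 − 97 = 103; ΔP = 10 − 15 = -5.
Midpoints: P̄ = 12.50, Q̄ = 148.5.
ε = (ΔQ/ΔP)(P̄/Q̄) = (103/-5)(12.50/148.5).

-1.73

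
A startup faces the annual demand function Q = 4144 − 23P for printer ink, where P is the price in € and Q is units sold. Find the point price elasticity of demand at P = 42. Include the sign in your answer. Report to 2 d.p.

At P = 42, Q = 3178.
dQ/dP = −23.
ε = (dQ/dP)(P/Q) = (-23)(42/3178).

-0.30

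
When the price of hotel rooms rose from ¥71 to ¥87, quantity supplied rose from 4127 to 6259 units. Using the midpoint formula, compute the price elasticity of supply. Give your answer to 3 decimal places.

2.027

ΔQ = 6259 − 4127 = 2132; ΔP = 87 − 71 = 16.
Midpoints: P̄ = 79.00, Q̄ = 5193.0.
ε_s = (ΔQ/ΔP)(P̄/Q̄) = (2132/16)(79.00/5193.0).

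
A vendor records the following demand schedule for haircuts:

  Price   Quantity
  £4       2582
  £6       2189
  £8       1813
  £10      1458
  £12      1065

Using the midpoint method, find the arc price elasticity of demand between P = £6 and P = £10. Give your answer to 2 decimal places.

-0.80

At P = 6, Q = 2189; at P = 10, Q = 1458.
ΔQ = -731, ΔP = 4. Midpoints: P̄ = 8.00, Q̄ = 1823.5.
ε = (ΔQ/ΔP)(P̄/Q̄) = (-731/4)(8.00/1823.5).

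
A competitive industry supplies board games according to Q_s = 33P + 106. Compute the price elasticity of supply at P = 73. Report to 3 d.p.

At P = 73, Q_s = 2515.
dQ_s/dP = 33.
ε_s = (dQ_s/dP)(P/Q_s) = (33)(73/2515).

0.958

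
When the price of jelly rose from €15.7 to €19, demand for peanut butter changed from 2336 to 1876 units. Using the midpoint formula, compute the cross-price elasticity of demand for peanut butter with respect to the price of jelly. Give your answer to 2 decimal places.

-1.15

ΔQ_x = 1876 − 2336 = -460; ΔP_y = 19 − 15.7 = 3.3.
Midpoints: P̄_y = 17.35, Q̄_x = 2106.0.
ε_xy = (ΔQ_x/ΔP_y)(P̄_y/Q̄_x) = (-460/3.3)(17.35/2106.0).
ε_xy < 0, so the goods are complements.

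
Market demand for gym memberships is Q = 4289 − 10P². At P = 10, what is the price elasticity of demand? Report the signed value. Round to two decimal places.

-0.61

At P = 10, Q = 3289.
dQ/dP = −20P = -200.
ε = (dQ/dP)(P/Q) = (-200)(10/3289).
|ε| < 1, so demand is inelastic at this price.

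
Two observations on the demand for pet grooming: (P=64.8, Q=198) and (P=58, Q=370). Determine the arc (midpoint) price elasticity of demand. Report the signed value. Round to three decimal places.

ΔQ = 370 − 198 = 172; ΔP = 58 − 64.8 = -6.8.
Midpoints: P̄ = 61.40, Q̄ = 284.0.
ε = (ΔQ/ΔP)(P̄/Q̄) = (172/-6.8)(61.40/284.0).

-5.469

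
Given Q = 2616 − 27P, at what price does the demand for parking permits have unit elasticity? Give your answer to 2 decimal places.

For linear demand Q = a − bP, ε = −bP/(a − bP). |ε| = 1 when bP = a − bP, i.e. P = a/(2b).
P = 2616/(2·27) = 2616/54 = 48.4444.

48.44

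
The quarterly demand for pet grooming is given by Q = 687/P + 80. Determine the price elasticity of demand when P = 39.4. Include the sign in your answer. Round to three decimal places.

At P = 39.4, Q = 97.437.
dQ/dP = −687/P² = -0.443.
ε = (dQ/dP)(P/Q) = (-0.443)(39.4/97.437).
|ε| < 1, so demand is inelastic at this price.

-0.179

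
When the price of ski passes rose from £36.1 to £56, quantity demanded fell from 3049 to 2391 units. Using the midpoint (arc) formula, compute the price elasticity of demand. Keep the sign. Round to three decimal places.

ΔQ = 2391 − 3049 = -658; ΔP = 56 − 36.1 = 19.9.
Midpoints: P̄ = 46.05, Q̄ = 2720.0.
ε = (ΔQ/ΔP)(P̄/Q̄) = (-658/19.9)(46.05/2720.0).

-0.560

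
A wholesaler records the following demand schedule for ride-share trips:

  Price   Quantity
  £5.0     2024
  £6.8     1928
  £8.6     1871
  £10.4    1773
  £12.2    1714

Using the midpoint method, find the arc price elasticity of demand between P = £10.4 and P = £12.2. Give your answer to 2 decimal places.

-0.21

At P = 10.4, Q = 1773; at P = 12.2, Q = 1714.
ΔQ = -59, ΔP = 1.8. Midpoints: P̄ = 11.30, Q̄ = 1743.5.
ε = (ΔQ/ΔP)(P̄/Q̄) = (-59/1.8)(11.30/1743.5).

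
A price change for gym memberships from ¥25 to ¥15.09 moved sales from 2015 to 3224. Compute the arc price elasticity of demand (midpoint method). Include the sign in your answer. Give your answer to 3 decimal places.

ΔQ = 3224 − 2015 = 1209; ΔP = 15.09 − 25 = -9.91.
Midpoints: P̄ = 20.05, Q̄ = 2619.5.
ε = (ΔQ/ΔP)(P̄/Q̄) = (1209/-9.91)(20.05/2619.5).

-0.934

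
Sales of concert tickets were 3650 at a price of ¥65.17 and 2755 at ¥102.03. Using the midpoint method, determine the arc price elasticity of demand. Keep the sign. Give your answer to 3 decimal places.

-0.634

ΔQ = 2755 − 3650 = -895; ΔP = 102.03 − 65.17 = 36.86.
Midpoints: P̄ = 83.60, Q̄ = 3202.5.
ε = (ΔQ/ΔP)(P̄/Q̄) = (-895/36.86)(83.60/3202.5).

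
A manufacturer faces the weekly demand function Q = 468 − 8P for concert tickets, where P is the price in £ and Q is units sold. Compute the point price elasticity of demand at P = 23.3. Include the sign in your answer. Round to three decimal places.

At P = 23.3, Q = 281.600.
dQ/dP = −8.
ε = (dQ/dP)(P/Q) = (-8)(23.3/281.600).

-0.662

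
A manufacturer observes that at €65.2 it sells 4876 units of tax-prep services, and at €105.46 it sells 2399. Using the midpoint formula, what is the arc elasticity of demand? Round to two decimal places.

ΔQ = 2399 − 4876 = -2477; ΔP = 105.46 − 65.2 = 40.26.
Midpoints: P̄ = 85.33, Q̄ = 3637.5.
ε = (ΔQ/ΔP)(P̄/Q̄) = (-2477/40.26)(85.33/3637.5).

-1.44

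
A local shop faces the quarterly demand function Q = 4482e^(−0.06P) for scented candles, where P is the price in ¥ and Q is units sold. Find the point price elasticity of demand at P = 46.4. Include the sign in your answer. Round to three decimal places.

-2.784

At P = 46.4, Q = 276.947.
dQ/dP = −0.06·4482e^(−0.06P) = −0.06Q = -16.617.
ε = (dQ/dP)(P/Q) = (-16.617)(46.4/276.947).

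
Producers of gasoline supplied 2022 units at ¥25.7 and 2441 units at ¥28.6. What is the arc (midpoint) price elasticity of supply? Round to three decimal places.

ΔQ = 2441 − 2022 = 419; ΔP = 28.6 − 25.7 = 2.9.
Midpoints: P̄ = 27.15, Q̄ = 2231.5.
ε_s = (ΔQ/ΔP)(P̄/Q̄) = (419/2.9)(27.15/2231.5).

1.758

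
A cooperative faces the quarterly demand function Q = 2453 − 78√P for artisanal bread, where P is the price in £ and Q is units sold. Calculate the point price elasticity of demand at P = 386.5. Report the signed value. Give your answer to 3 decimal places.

-0.834

At P = 386.5, Q = 919.551.
dQ/dP = −78/(2√P) = -1.984.
ε = (dQ/dP)(P/Q) = (-1.984)(386.5/919.551).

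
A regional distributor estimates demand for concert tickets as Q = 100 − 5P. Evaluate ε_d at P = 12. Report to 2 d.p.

-1.50

At P = 12, Q = 40.
dQ/dP = −5.
ε = (dQ/dP)(P/Q) = (-5)(12/40).
|ε| > 1, so demand is elastic at this price.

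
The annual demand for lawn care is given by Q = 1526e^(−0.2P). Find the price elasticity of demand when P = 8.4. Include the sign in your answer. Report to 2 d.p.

At P = 8.4, Q = 284.407.
dQ/dP = −0.2·1526e^(−0.2P) = −0.2Q = -56.881.
ε = (dQ/dP)(P/Q) = (-56.881)(8.4/284.407).

-1.68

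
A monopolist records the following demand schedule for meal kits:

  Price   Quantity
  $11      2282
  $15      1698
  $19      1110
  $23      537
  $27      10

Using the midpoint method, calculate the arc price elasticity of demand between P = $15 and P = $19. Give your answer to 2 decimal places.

At P = 15, Q = 1698; at P = 19, Q = 1110.
ΔQ = -588, ΔP = 4. Midpoints: P̄ = 17.00, Q̄ = 1404.0.
ε = (ΔQ/ΔP)(P̄/Q̄) = (-588/4)(17.00/1404.0).

-1.78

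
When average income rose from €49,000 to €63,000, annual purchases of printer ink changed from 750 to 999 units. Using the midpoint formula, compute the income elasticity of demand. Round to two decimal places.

ΔQ = 249, ΔI = 14000. Midpoints: Ī = 56,000, Q̄ = 874.5.
ε_I = (ΔQ/ΔI)(Ī/Q̄) = (249/14000)(56000/874.5).
ε_I > 0, so the good is normal.

1.14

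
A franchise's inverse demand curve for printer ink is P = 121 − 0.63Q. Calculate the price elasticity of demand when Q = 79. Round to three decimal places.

-1.431

At Q = 79, P = 121 − 0.63(79) = 71.23.
dP/dQ = −0.63, so dQ/dP = 1/(−0.63) = -1.587.
ε = (dQ/dP)(P/Q) = (-1.587)(71.23/79).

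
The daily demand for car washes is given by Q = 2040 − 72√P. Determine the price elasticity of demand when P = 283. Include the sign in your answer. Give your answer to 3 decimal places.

-0.731

At P = 283, Q = 828.773.
dQ/dP = −72/(2√P) = -2.140.
ε = (dQ/dP)(P/Q) = (-2.140)(283/828.773).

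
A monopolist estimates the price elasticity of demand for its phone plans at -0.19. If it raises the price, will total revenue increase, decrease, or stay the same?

increase

|ε| = 0.19 < 1, so demand is inelastic. A price rise therefore raises total revenue.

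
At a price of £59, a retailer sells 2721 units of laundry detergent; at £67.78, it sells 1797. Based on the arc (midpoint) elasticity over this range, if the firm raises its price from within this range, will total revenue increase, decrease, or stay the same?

Arc ε = (-924/8.78)(63.39/2259.0) ≈ -2.953.
|ε| = 2.95 > 1, so demand is elastic. A price rise therefore reduces total revenue.

decrease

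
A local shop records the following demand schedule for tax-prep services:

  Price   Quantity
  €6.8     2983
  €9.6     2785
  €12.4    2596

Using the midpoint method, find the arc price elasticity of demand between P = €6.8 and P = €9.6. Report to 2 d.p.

At P = 6.8, Q = 2983; at P = 9.6, Q = 2785.
ΔQ = -198, ΔP = 2.8. Midpoints: P̄ = 8.20, Q̄ = 2884.0.
ε = (ΔQ/ΔP)(P̄/Q̄) = (-198/2.8)(8.20/2884.0).

-0.20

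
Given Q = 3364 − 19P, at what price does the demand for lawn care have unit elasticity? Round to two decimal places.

88.53

For linear demand Q = a − bP, ε = −bP/(a − bP). |ε| = 1 when bP = a − bP, i.e. P = a/(2b).
P = 3364/(2·19) = 3364/38 = 88.5263.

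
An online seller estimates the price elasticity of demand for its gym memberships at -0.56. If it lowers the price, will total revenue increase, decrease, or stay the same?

|ε| = 0.56 < 1, so demand is inelastic. A price cut therefore reduces total revenue.

decrease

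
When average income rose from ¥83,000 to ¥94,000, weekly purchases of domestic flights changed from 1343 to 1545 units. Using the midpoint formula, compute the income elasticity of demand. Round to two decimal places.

ΔQ = 202, ΔI = 11000. Midpoints: Ī = 88,500, Q̄ = 1444.0.
ε_I = (ΔQ/ΔI)(Ī/Q̄) = (202/11000)(88500/1444.0).

1.13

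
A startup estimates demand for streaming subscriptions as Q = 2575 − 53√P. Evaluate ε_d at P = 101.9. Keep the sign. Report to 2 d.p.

-0.13

At P = 101.9, Q = 2039.989.
dQ/dP = −53/(2√P) = -2.625.
ε = (dQ/dP)(P/Q) = (-2.625)(101.9/2039.989).
|ε| < 1, so demand is inelastic at this price.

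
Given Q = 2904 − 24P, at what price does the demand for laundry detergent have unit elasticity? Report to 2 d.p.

For linear demand Q = a − bP, ε = −bP/(a − bP). |ε| = 1 when bP = a − bP, i.e. P = a/(2b).
P = 2904/(2·24) = 2904/48 = 60.5000.

60.50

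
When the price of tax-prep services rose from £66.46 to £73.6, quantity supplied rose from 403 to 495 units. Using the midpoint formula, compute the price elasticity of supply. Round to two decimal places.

2.01

ΔQ = 495 − 403 = 92; ΔP = 73.6 − 66.46 = 7.14.
Midpoints: P̄ = 70.03, Q̄ = 449.0.
ε_s = (ΔQ/ΔP)(P̄/Q̄) = (92/7.14)(70.03/449.0).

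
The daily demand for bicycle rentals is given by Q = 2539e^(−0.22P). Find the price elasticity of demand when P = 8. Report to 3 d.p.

-1.760

At P = 8, Q = 436.822.
dQ/dP = −0.22·2539e^(−0.22P) = −0.22Q = -96.101.
ε = (dQ/dP)(P/Q) = (-96.101)(8/436.822).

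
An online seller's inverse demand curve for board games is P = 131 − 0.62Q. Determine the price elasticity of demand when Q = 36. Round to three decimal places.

-4.869

At Q = 36, P = 131 − 0.62(36) = 108.68.
dP/dQ = −0.62, so dQ/dP = 1/(−0.62) = -1.613.
ε = (dQ/dP)(P/Q) = (-1.613)(108.68/36).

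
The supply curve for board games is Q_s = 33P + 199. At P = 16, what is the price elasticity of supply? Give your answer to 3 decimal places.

At P = 16, Q_s = 727.
dQ_s/dP = 33.
ε_s = (dQ_s/dP)(P/Q_s) = (33)(16/727).

0.726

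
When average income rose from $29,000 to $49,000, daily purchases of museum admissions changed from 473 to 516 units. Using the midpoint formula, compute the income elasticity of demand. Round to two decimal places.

0.17

ΔQ = 43, ΔI = 20000. Midpoints: Ī = 39,000, Q̄ = 494.5.
ε_I = (ΔQ/ΔI)(Ī/Q̄) = (43/20000)(39000/494.5).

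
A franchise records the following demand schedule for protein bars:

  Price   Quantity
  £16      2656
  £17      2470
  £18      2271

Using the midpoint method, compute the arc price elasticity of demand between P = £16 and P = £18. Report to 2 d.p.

At P = 16, Q = 2656; at P = 18, Q = 2271.
ΔQ = -385, ΔP = 2. Midpoints: P̄ = 17.00, Q̄ = 2463.5.
ε = (ΔQ/ΔP)(P̄/Q̄) = (-385/2)(17.00/2463.5).

-1.33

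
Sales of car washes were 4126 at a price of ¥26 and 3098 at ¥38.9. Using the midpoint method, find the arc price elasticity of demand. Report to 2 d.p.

-0.72

ΔQ = 3098 − 4126 = -1028; ΔP = 38.9 − 26 = 12.9.
Midpoints: P̄ = 32.45, Q̄ = 3612.0.
ε = (ΔQ/ΔP)(P̄/Q̄) = (-1028/12.9)(32.45/3612.0).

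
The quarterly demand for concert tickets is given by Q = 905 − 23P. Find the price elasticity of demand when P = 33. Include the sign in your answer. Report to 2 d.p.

At P = 33, Q = 146.
dQ/dP = −23.
ε = (dQ/dP)(P/Q) = (-23)(33/146).

-5.20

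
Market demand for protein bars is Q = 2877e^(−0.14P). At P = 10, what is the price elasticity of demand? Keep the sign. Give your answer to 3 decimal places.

At P = 10, Q = 709.459.
dQ/dP = −0.14·2877e^(−0.14P) = −0.14Q = -99.324.
ε = (dQ/dP)(P/Q) = (-99.324)(10/709.459).
|ε| > 1, so demand is elastic at this price.

-1.400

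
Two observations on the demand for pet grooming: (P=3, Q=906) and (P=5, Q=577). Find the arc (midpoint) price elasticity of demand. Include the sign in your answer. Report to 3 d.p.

ΔQ = 577 − 906 = -329; ΔP = 5 − 3 = 2.
Midpoints: P̄ = 4.00, Q̄ = 741.5.
ε = (ΔQ/ΔP)(P̄/Q̄) = (-329/2)(4.00/741.5).

-0.887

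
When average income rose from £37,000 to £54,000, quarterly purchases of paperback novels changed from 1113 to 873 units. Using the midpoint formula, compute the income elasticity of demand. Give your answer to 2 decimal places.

ΔQ = -240, ΔI = 17000. Midpoints: Ī = 45,500, Q̄ = 993.0.
ε_I = (ΔQ/ΔI)(Ī/Q̄) = (-240/17000)(45500/993.0).

-0.65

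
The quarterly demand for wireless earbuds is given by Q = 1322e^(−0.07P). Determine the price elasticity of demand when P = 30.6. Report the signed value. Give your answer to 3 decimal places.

-2.142

At P = 30.6, Q = 155.229.
dQ/dP = −0.07·1322e^(−0.07P) = −0.07Q = -10.866.
ε = (dQ/dP)(P/Q) = (-10.866)(30.6/155.229).
|ε| > 1, so demand is elastic at this price.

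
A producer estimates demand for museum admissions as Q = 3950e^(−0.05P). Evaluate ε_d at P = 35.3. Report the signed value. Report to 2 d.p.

-1.77

At P = 35.3, Q = 676.188.
dQ/dP = −0.05·3950e^(−0.05P) = −0.05Q = -33.809.
ε = (dQ/dP)(P/Q) = (-33.809)(35.3/676.188).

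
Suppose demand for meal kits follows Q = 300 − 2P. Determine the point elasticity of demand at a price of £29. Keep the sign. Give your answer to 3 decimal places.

-0.240

At P = 29, Q = 242.
dQ/dP = −2.
ε = (dQ/dP)(P/Q) = (-2)(29/242).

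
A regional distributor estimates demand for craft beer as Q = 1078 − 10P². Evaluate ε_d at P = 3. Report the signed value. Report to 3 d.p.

-0.182

At P = 3, Q = 988.
dQ/dP = −20P = -60.
ε = (dQ/dP)(P/Q) = (-60)(3/988).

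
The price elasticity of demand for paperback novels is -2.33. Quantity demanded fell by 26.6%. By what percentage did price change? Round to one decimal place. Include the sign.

%ΔP ≈ %ΔQ / ε = (-26.6%)/(-2.33) = 11.42%.

11.4%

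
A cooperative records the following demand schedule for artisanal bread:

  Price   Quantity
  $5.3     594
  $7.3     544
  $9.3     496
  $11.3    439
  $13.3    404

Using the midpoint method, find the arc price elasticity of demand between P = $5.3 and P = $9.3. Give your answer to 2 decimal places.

-0.33

At P = 5.3, Q = 594; at P = 9.3, Q = 496.
ΔQ = -98, ΔP = 4.0. Midpoints: P̄ = 7.30, Q̄ = 545.0.
ε = (ΔQ/ΔP)(P̄/Q̄) = (-98/4.0)(7.30/545.0).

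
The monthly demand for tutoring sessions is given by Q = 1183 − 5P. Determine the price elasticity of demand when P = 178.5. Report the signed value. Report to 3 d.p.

At P = 178.5, Q = 290.500.
dQ/dP = −5.
ε = (dQ/dP)(P/Q) = (-5)(178.5/290.500).

-3.072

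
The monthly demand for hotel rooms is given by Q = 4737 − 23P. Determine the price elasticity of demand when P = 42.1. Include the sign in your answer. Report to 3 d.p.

-0.257

At P = 42.1, Q = 3768.700.
dQ/dP = −23.
ε = (dQ/dP)(P/Q) = (-23)(42.1/3768.700).
|ε| < 1, so demand is inelastic at this price.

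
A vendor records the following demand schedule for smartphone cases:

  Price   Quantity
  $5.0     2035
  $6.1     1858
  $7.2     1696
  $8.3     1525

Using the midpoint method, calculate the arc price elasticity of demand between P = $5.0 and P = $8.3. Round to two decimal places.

At P = 5.0, Q = 2035; at P = 8.3, Q = 1525.
ΔQ = -510, ΔP = 3.3. Midpoints: P̄ = 6.65, Q̄ = 1780.0.
ε = (ΔQ/ΔP)(P̄/Q̄) = (-510/3.3)(6.65/1780.0).

-0.58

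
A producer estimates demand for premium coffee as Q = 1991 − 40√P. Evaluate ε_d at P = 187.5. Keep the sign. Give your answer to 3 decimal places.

-0.190

At P = 187.5, Q = 1443.277.
dQ/dP = −40/(2√P) = -1.461.
ε = (dQ/dP)(P/Q) = (-1.461)(187.5/1443.277).
|ε| < 1, so demand is inelastic at this price.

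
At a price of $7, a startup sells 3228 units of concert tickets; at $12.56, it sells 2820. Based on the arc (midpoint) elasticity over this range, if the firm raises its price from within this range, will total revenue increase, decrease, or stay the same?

Arc ε = (-408/5.56)(9.78/3024.0) ≈ -0.237.
|ε| = 0.24 < 1, so demand is inelastic. A price rise therefore raises total revenue.

increase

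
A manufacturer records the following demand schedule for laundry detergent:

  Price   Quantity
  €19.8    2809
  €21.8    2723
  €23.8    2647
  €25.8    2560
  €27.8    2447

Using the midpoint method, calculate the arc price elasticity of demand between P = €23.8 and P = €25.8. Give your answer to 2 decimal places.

At P = 23.8, Q = 2647; at P = 25.8, Q = 2560.
ΔQ = -87, ΔP = 2.0. Midpoints: P̄ = 24.80, Q̄ = 2603.5.
ε = (ΔQ/ΔP)(P̄/Q̄) = (-87/2.0)(24.80/2603.5).

-0.41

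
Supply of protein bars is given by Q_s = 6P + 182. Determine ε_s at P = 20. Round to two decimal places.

At P = 20, Q_s = 302.
dQ_s/dP = 6.
ε_s = (dQ_s/dP)(P/Q_s) = (6)(20/302).

0.40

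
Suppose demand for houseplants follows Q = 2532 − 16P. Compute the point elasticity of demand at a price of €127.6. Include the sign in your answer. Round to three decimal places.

At P = 127.6, Q = 490.400.
dQ/dP = −16.
ε = (dQ/dP)(P/Q) = (-16)(127.6/490.400).

-4.163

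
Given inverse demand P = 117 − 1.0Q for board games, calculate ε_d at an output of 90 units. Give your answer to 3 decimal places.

-0.300

At Q = 90, P = 117 − 1.0(90) = 27.00.
dP/dQ = −1.0, so dQ/dP = 1/(−1.0) = -1.000.
ε = (dQ/dP)(P/Q) = (-1.000)(27.00/90).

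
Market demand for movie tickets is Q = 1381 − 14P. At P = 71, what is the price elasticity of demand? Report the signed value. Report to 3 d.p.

At P = 71, Q = 387.
dQ/dP = −14.
ε = (dQ/dP)(P/Q) = (-14)(71/387).

-2.568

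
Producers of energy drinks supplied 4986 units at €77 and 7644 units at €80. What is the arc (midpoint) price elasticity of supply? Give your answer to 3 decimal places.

ΔQ = 7644 − 4986 = 2658; ΔP = 80 − 77 = 3.
Midpoints: P̄ = 78.50, Q̄ = 6315.0.
ε_s = (ΔQ/ΔP)(P̄/Q̄) = (2658/3)(78.50/6315.0).

11.014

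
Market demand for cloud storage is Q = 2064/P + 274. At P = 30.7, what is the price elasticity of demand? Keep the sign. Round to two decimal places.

At P = 30.7, Q = 341.231.
dQ/dP = −2064/P² = -2.190.
ε = (dQ/dP)(P/Q) = (-2.190)(30.7/341.231).

-0.20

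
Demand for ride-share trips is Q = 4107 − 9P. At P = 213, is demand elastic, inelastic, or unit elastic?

inelastic

Q = 2190, dQ/dP = -9.
ε = (dQ/dP)(P/Q) ≈ -0.875.
|ε| = 0.88 < 1.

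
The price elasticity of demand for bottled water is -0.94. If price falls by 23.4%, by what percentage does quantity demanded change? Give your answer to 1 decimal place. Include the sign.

%ΔQ ≈ ε × %ΔP = (-0.94)(-23.4%) = 22.00%.

22.0%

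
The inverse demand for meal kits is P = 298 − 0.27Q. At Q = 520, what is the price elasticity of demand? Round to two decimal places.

-1.12

At Q = 520, P = 298 − 0.27(520) = 157.60.
dP/dQ = −0.27, so dQ/dP = 1/(−0.27) = -3.704.
ε = (dQ/dP)(P/Q) = (-3.704)(157.60/520).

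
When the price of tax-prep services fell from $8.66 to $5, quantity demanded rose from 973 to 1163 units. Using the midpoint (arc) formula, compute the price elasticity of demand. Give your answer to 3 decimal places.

ΔQ = 1163 − 973 = 190; ΔP = 5 − 8.66 = -3.66.
Midpoints: P̄ = 6.83, Q̄ = 1068.0.
ε = (ΔQ/ΔP)(P̄/Q̄) = (190/-3.66)(6.83/1068.0).

-0.332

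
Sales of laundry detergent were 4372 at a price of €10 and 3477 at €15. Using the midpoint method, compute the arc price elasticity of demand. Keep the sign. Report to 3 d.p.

-0.570

ΔQ = 3477 − 4372 = -895; ΔP = 15 − 10 = 5.
Midpoints: P̄ = 12.50, Q̄ = 3924.5.
ε = (ΔQ/ΔP)(P̄/Q̄) = (-895/5)(12.50/3924.5).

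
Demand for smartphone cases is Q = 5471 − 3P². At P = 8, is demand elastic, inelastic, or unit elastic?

inelastic

Q = 5279, dQ/dP = -48.
ε = (dQ/dP)(P/Q) ≈ -0.073.
|ε| = 0.07 < 1.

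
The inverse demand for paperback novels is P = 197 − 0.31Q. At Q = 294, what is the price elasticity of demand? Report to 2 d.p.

At Q = 294, P = 197 − 0.31(294) = 105.86.
dP/dQ = −0.31, so dQ/dP = 1/(−0.31) = -3.226.
ε = (dQ/dP)(P/Q) = (-3.226)(105.86/294).

-1.16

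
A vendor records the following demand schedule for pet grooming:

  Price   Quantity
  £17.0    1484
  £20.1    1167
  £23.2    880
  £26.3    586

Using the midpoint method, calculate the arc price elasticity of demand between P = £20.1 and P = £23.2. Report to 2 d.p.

-1.96

At P = 20.1, Q = 1167; at P = 23.2, Q = 880.
ΔQ = -287, ΔP = 3.1. Midpoints: P̄ = 21.65, Q̄ = 1023.5.
ε = (ΔQ/ΔP)(P̄/Q̄) = (-287/3.1)(21.65/1023.5).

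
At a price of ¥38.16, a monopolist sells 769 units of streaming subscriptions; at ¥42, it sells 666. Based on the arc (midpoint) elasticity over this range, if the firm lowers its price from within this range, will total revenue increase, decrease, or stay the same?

Arc ε = (-103/3.84)(40.08/717.5) ≈ -1.498.
|ε| = 1.50 > 1, so demand is elastic. A price cut therefore raises total revenue.

increase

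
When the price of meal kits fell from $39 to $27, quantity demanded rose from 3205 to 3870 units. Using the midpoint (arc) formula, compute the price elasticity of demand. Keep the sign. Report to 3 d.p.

-0.517

ΔQ = 3870 − 3205 = 665; ΔP = 27 − 39 = -12.
Midpoints: P̄ = 33.00, Q̄ = 3537.5.
ε = (ΔQ/ΔP)(P̄/Q̄) = (665/-12)(33.00/3537.5).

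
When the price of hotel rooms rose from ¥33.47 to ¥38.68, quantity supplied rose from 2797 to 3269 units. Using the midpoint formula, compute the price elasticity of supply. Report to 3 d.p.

ΔQ = 3269 − 2797 = 472; ΔP = 38.68 − 33.47 = 5.21.
Midpoints: P̄ = 36.08, Q̄ = 3033.0.
ε_s = (ΔQ/ΔP)(P̄/Q̄) = (472/5.21)(36.08/3033.0).

1.078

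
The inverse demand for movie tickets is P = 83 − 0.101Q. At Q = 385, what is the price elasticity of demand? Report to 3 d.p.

-1.134

At Q = 385, P = 83 − 0.101(385) = 44.11.
dP/dQ = −0.101, so dQ/dP = 1/(−0.101) = -9.901.
ε = (dQ/dP)(P/Q) = (-9.901)(44.11/385).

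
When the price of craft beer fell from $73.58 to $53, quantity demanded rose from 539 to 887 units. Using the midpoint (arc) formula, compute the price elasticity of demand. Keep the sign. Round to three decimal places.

ΔQ = 887 − 539 = 348; ΔP = 53 − 73.58 = -20.58.
Midpoints: P̄ = 63.29, Q̄ = 713.0.
ε = (ΔQ/ΔP)(P̄/Q̄) = (348/-20.58)(63.29/713.0).

-1.501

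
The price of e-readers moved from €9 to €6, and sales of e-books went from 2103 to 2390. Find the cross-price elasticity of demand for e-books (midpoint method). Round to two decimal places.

-0.32

ΔQ_x = 2390 − 2103 = 287; ΔP_y = 6 − 9 = -3.
Midpoints: P̄_y = 7.50, Q̄_x = 2246.5.
ε_xy = (ΔQ_x/ΔP_y)(P̄_y/Q̄_x) = (287/-3)(7.50/2246.5).
ε_xy < 0, so the goods are complements.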